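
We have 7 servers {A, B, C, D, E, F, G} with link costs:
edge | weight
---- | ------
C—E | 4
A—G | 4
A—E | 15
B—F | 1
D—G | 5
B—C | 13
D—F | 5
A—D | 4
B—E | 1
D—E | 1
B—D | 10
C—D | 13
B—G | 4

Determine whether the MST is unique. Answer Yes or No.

No

Kruskal's algorithm — process edges by increasing weight (ties by edge label):
B—E (1): add — endpoints in different components.
B—F (1): add — endpoints in different components.
D—E (1): add — endpoints in different components.
A—D (4): add — endpoints in different components.
A—G (4): add — endpoints in different components.
B—G (4): skip — B and G already connected.
C—E (4): add — endpoints in different components.
Non-tree edge B—G has weight 4, equal to the heaviest edge on its tree cycle — swapping gives another MST of the same weight. Not unique.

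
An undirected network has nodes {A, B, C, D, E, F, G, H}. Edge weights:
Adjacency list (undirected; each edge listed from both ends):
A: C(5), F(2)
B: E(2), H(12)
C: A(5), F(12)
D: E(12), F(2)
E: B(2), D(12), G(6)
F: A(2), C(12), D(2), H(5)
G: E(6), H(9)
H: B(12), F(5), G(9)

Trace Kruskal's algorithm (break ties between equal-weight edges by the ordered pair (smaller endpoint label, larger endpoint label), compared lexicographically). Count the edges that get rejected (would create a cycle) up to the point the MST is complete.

0

Kruskal: consider edges lightest-first.
A—F (2): add — endpoints in different components.
B—E (2): add — endpoints in different components.
D—F (2): add — endpoints in different components.
A—C (5): add — endpoints in different components.
F—H (5): add — endpoints in different components.
E—G (6): add — endpoints in different components.
G—H (9): add — endpoints in different components.
Edges rejected before the tree was complete: 0.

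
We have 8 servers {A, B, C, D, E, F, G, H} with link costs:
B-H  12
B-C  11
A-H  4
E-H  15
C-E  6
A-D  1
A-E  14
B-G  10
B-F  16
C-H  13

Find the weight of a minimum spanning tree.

60

Kruskal's algorithm — process edges by increasing weight (ties by edge label):
A-D (1): add — endpoints in different components.
A-H (4): add — endpoints in different components.
C-E (6): add — endpoints in different components.
B-G (10): add — endpoints in different components.
B-C (11): add — endpoints in different components.
B-H (12): add — endpoints in different components.
C-H (13): skip — C and H already connected.
A-E (14): skip — A and E already connected.
E-H (15): skip — E and H already connected.
B-F (16): add — endpoints in different components.
MST edges: A-D, A-H, C-E, B-G, B-C, B-H, B-F; total weight 1+4+6+10+11+12+16 = 60.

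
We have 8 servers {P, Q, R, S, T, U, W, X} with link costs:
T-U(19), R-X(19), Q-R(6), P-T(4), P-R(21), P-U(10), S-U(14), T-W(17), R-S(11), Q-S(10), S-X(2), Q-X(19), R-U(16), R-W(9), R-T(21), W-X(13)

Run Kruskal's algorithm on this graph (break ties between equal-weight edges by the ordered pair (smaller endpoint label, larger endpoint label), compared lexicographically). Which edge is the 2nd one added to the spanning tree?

P-T

Kruskal's algorithm — process edges by increasing weight (ties by edge label):
S-X (2): add — endpoints in different components.
P-T (4): add — endpoints in different components.
Q-R (6): add — endpoints in different components.
R-W (9): add — endpoints in different components.
P-U (10): add — endpoints in different components.
Q-S (10): add — endpoints in different components.
R-S (11): skip — R and S already connected.
W-X (13): skip — X and W already connected.
S-U (14): add — endpoints in different components.
The 2nd edge added is P-T.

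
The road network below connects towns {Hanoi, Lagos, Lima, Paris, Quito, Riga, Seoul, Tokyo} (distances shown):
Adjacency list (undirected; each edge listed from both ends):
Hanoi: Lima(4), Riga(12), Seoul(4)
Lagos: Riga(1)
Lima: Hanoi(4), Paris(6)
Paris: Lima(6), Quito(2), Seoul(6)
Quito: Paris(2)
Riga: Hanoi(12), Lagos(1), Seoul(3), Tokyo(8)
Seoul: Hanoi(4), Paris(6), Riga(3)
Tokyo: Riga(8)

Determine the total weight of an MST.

Sort edges by weight, then run Kruskal:
Lagos Riga (1): add — endpoints in different components.
Paris Quito (2): add — endpoints in different components.
Riga Seoul (3): add — endpoints in different components.
Hanoi Lima (4): add — endpoints in different components.
Hanoi Seoul (4): add — endpoints in different components.
Lima Paris (6): add — endpoints in different components.
Paris Seoul (6): skip — Seoul and Paris already connected.
Riga Tokyo (8): add — endpoints in different components.
MST edges: Lagos Riga, Paris Quito, Riga Seoul, Hanoi Lima, Hanoi Seoul, Lima Paris, Riga Tokyo; total weight 1+2+3+4+4+6+8 = 28.

28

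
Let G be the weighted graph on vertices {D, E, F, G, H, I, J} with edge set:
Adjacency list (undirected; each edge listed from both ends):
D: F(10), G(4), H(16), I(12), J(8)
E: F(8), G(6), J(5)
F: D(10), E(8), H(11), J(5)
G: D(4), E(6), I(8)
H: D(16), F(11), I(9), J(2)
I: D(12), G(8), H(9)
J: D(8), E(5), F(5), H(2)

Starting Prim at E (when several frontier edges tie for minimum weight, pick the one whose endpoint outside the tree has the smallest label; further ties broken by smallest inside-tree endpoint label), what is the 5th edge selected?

D-G

Grow the tree from E using Prim:
Step 1: frontier [E–J 5, E–G 6, E–F 8] → take E–J (5); add J.
Step 2: frontier [E–G 6, E–F 8, H–J 2, F–J 5, D–J 8] → take H–J (2); add H.
Step 3: frontier [E–G 6, E–F 8, H–I 9, F–H 11, D–H 16, F–J 5, D–J 8] → take F–J (5); add F.
Step 4: frontier [E–G 6, D–F 10, H–I 9, D–H 16, D–J 8] → take E–G (6); add G.
Step 5: frontier [D–F 10, D–G 4, G–I 8, H–I 9, D–H 16, D–J 8] → take D–G (4); add D.
Step 6: frontier [D–I 12, G–I 8, H–I 9] → take G–I (8); add I.
The 5th edge added is D–G.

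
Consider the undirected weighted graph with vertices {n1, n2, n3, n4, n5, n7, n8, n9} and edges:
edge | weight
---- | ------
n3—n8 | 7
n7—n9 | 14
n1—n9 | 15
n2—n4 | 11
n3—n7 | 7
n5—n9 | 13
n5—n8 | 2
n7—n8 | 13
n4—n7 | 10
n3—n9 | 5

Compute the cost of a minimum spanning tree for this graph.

Kruskal's algorithm — process edges by increasing weight (ties by edge label):
n5—n8 (2): add — endpoints in different components.
n3—n9 (5): add — endpoints in different components.
n3—n7 (7): add — endpoints in different components.
n3—n8 (7): add — endpoints in different components.
n4—n7 (10): add — endpoints in different components.
n2—n4 (11): add — endpoints in different components.
n5—n9 (13): skip — n9 and n5 already connected.
n7—n8 (13): skip — n7 and n8 already connected.
n7—n9 (14): skip — n7 and n9 already connected.
n1—n9 (15): add — endpoints in different components.
MST edges: n5—n8, n3—n9, n3—n7, n3—n8, n4—n7, n2—n4, n1—n9; total weight 2+5+7+7+10+11+15 = 57.

57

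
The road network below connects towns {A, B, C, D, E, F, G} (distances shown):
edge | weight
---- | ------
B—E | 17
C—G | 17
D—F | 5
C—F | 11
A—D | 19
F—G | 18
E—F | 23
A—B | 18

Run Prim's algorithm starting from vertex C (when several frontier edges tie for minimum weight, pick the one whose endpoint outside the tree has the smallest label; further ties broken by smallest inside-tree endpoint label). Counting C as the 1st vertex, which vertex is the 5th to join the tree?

A

Grow the tree from C using Prim:
Step 1: cheapest edge leaving the tree is C—F (11); add F.
Step 2: cheapest edge leaving the tree is D—F (5); add D.
Step 3: cheapest edge leaving the tree is C—G (17); add G.
Step 4: cheapest edge leaving the tree is A—D (19); add A.
Step 5: cheapest edge leaving the tree is A—B (18); add B.
Step 6: cheapest edge leaving the tree is B—E (17); add E.
Vertex order: C, F, D, G, A, B, E. The 5th vertex is A.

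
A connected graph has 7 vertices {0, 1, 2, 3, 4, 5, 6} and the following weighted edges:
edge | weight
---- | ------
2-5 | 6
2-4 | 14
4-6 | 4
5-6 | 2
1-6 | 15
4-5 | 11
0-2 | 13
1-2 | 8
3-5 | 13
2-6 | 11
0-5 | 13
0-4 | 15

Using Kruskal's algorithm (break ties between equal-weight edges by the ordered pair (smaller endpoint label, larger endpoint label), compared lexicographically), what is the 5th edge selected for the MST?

0-2

Kruskal: consider edges lightest-first.
5-6 (2): add. Components now {0} {1} {2} {3} {4} {5,6}
4-6 (4): add. Components now {0} {1} {2} {3} {4,5,6}
2-5 (6): add. Components now {0} {1} {2,4,5,6} {3}
1-2 (8): add. Components now {0} {1,2,4,5,6} {3}
2-6 (11): skip — 2 and 6 already connected.
4-5 (11): skip — 4 and 5 already connected.
0-2 (13): add. Components now {0,1,2,4,5,6} {3}
0-5 (13): skip — 0 and 5 already connected.
3-5 (13): add. Components now {0,1,2,3,4,5,6}
The 5th edge added is 0-2.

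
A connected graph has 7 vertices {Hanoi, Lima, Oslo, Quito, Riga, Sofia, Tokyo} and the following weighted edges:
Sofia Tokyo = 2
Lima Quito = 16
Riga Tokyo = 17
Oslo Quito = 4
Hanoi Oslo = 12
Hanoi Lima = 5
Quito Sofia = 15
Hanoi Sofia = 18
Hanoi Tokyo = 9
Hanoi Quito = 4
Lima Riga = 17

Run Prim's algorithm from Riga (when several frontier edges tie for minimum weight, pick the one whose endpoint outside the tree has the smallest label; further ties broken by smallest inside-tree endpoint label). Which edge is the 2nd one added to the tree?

Hanoi-Lima

Prim's algorithm from Riga:
Step 1: cheapest edge leaving the tree is Lima Riga (17); add Lima.
Step 2: cheapest edge leaving the tree is Hanoi Lima (5); add Hanoi.
Step 3: cheapest edge leaving the tree is Hanoi Quito (4); add Quito.
Step 4: cheapest edge leaving the tree is Oslo Quito (4); add Oslo.
Step 5: cheapest edge leaving the tree is Hanoi Tokyo (9); add Tokyo.
Step 6: cheapest edge leaving the tree is Sofia Tokyo (2); add Sofia.
The 2nd edge added is Hanoi Lima.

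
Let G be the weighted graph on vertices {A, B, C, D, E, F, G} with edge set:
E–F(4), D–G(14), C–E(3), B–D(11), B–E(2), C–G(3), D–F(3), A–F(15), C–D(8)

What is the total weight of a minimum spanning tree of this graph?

30

Kruskal's algorithm — process edges by increasing weight (ties by edge label):
B–E (2): add. Components now {A} {B,E} {C} {D} {F} {G}
C–E (3): add. Components now {A} {B,C,E} {D} {F} {G}
C–G (3): add. Components now {A} {B,C,E,G} {D} {F}
D–F (3): add. Components now {A} {B,C,E,G} {D,F}
E–F (4): add. Components now {A} {B,C,D,E,F,G}
C–D (8): skip — C and D already connected.
B–D (11): skip — B and D already connected.
D–G (14): skip — D and G already connected.
A–F (15): add. Components now {A,B,C,D,E,F,G}
MST edges: B–E, C–E, C–G, D–F, E–F, A–F; total weight 2+3+3+3+4+15 = 30.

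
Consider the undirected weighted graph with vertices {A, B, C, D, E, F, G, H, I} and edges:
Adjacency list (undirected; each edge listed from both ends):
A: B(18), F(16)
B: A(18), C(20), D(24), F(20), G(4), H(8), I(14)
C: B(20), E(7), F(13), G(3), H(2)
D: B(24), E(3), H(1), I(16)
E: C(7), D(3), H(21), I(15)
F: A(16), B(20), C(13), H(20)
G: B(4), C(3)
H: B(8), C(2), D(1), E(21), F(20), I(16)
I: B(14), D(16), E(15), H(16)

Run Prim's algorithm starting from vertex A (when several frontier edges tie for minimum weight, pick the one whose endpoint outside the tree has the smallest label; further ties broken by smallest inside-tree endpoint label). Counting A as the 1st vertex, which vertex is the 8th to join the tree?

Prim's algorithm from A:
Step 1: cheapest edge leaving the tree is A F (16); add F.
Step 2: cheapest edge leaving the tree is C F (13); add C.
Step 3: cheapest edge leaving the tree is C H (2); add H.
Step 4: cheapest edge leaving the tree is D H (1); add D.
Step 5: cheapest edge leaving the tree is D E (3); add E.
Step 6: cheapest edge leaving the tree is C G (3); add G.
Step 7: cheapest edge leaving the tree is B G (4); add B.
Step 8: cheapest edge leaving the tree is B I (14); add I.
Vertex order: A, F, C, H, D, E, G, B, I. The 8th vertex is B.

B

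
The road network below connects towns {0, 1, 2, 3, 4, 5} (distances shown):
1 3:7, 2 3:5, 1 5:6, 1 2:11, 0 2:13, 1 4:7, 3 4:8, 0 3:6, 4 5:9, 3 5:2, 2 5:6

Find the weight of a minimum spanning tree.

26

Grow the tree from 3 using Prim:
Step 1: cheapest edge leaving the tree is 3 5 (2); add 5.
Step 2: cheapest edge leaving the tree is 2 3 (5); add 2.
Step 3: cheapest edge leaving the tree is 0 3 (6); add 0.
Step 4: cheapest edge leaving the tree is 1 5 (6); add 1.
Step 5: cheapest edge leaving the tree is 1 4 (7); add 4.
MST edges: 3 5, 2 3, 0 3, 1 5, 1 4; total weight 2+5+6+6+7 = 26.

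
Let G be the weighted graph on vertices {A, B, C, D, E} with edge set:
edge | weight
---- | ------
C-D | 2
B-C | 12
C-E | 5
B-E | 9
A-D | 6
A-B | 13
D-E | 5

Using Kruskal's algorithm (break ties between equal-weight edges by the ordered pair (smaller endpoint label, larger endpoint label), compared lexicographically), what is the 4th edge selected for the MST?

B-E

Kruskal: consider edges lightest-first.
C-D (2): add. Components now {A} {B} {C,D} {E}
C-E (5): add. Components now {A} {B} {C,D,E}
D-E (5): skip — D and E already connected.
A-D (6): add. Components now {A,C,D,E} {B}
B-E (9): add. Components now {A,B,C,D,E}
The 4th edge added is B-E.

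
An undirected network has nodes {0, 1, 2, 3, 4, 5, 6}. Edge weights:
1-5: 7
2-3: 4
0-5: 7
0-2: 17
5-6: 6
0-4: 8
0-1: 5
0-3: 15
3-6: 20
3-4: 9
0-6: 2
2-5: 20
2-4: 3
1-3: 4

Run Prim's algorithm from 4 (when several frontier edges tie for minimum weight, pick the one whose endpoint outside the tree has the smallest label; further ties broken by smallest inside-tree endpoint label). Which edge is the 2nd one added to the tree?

Prim, starting at 4.
Step 1: cheapest edge leaving the tree is 2-4 (3); add 2.
Step 2: cheapest edge leaving the tree is 2-3 (4); add 3.
Step 3: cheapest edge leaving the tree is 1-3 (4); add 1.
Step 4: cheapest edge leaving the tree is 0-1 (5); add 0.
Step 5: cheapest edge leaving the tree is 0-6 (2); add 6.
Step 6: cheapest edge leaving the tree is 5-6 (6); add 5.
The 2nd edge added is 2-3.

2-3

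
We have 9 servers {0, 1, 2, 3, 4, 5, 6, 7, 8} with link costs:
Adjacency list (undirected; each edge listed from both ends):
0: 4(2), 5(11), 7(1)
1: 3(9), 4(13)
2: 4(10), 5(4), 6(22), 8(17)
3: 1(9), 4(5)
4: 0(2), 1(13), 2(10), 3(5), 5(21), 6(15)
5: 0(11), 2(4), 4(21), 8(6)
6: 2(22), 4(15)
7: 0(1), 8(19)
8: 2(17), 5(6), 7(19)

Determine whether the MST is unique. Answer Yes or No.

Kruskal's algorithm — process edges by increasing weight (ties by edge label):
0–7 (1): add — endpoints in different components.
0–4 (2): add — endpoints in different components.
2–5 (4): add — endpoints in different components.
3–4 (5): add — endpoints in different components.
5–8 (6): add — endpoints in different components.
1–3 (9): add — endpoints in different components.
2–4 (10): add — endpoints in different components.
0–5 (11): skip — 0 and 5 already connected.
1–4 (13): skip — 1 and 4 already connected.
4–6 (15): add — endpoints in different components.
Every non-tree edge has weight strictly greater than the heaviest edge on the tree path between its endpoints, so the MST is unique.

Yes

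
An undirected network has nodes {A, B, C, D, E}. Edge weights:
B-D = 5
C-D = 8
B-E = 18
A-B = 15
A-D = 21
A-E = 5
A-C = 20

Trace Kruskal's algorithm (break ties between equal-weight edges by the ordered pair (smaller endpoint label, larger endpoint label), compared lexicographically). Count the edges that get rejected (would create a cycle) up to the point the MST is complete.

Kruskal: consider edges lightest-first.
A-E (5): add. Components now {A,E} {B} {C} {D}
B-D (5): add. Components now {A,E} {B,D} {C}
C-D (8): add. Components now {A,E} {B,C,D}
A-B (15): add. Components now {A,B,C,D,E}
Edges rejected before the tree was complete: 0.

0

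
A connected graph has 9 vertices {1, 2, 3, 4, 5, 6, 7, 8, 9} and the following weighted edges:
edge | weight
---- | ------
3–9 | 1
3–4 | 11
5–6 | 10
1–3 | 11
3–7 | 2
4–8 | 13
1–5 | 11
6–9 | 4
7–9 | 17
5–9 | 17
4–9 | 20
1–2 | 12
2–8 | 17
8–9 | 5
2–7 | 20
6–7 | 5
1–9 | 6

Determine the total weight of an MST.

Sort edges by weight, then run Kruskal:
3–9 (1): add — endpoints in different components.
3–7 (2): add — endpoints in different components.
6–9 (4): add — endpoints in different components.
6–7 (5): skip — 6 and 7 already connected.
8–9 (5): add — endpoints in different components.
1–9 (6): add — endpoints in different components.
5–6 (10): add — endpoints in different components.
1–3 (11): skip — 1 and 3 already connected.
1–5 (11): skip — 1 and 5 already connected.
3–4 (11): add — endpoints in different components.
1–2 (12): add — endpoints in different components.
MST edges: 3–9, 3–7, 6–9, 8–9, 1–9, 5–6, 3–4, 1–2; total weight 1+2+4+5+6+10+11+12 = 51.

51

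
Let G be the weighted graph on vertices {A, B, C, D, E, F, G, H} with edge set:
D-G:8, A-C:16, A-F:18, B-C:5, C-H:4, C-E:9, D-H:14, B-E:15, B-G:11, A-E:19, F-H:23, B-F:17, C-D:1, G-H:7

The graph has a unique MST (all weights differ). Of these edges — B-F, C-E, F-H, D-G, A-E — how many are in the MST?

Kruskal's algorithm — process edges by increasing weight (ties by edge label):
C-D (1): add — endpoints in different components.
C-H (4): add — endpoints in different components.
B-C (5): add — endpoints in different components.
G-H (7): add — endpoints in different components.
D-G (8): skip — D and G already connected.
C-E (9): add — endpoints in different components.
B-G (11): skip — B and G already connected.
D-H (14): skip — D and H already connected.
B-E (15): skip — B and E already connected.
A-C (16): add — endpoints in different components.
B-F (17): add — endpoints in different components.
MST edge set: {C-D, C-H, B-C, G-H, C-E, A-C, B-F}.
Of the listed edges, {B-F, C-E} are in the MST → 2.

2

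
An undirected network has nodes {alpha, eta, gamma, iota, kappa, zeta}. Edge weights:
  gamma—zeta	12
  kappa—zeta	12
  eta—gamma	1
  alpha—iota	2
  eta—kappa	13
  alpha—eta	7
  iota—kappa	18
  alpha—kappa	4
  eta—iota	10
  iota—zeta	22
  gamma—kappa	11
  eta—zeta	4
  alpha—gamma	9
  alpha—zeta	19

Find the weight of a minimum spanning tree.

18

Kruskal: consider edges lightest-first.
eta—gamma (1): add — endpoints in different components.
alpha—iota (2): add — endpoints in different components.
alpha—kappa (4): add — endpoints in different components.
eta—zeta (4): add — endpoints in different components.
alpha—eta (7): add — endpoints in different components.
MST edges: eta—gamma, alpha—iota, alpha—kappa, eta—zeta, alpha—eta; total weight 1+2+4+4+7 = 18.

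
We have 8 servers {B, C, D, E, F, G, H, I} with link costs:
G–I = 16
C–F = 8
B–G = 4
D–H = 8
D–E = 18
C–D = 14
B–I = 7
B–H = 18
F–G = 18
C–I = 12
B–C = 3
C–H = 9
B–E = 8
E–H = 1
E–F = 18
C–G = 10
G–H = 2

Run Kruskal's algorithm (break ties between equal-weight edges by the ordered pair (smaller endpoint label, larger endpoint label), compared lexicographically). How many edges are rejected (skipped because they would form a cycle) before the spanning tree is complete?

Kruskal's algorithm — process edges by increasing weight (ties by edge label):
E–H (1): add — endpoints in different components.
G–H (2): add — endpoints in different components.
B–C (3): add — endpoints in different components.
B–G (4): add — endpoints in different components.
B–I (7): add — endpoints in different components.
B–E (8): skip — B and E already connected.
C–F (8): add — endpoints in different components.
D–H (8): add — endpoints in different components.
Edges rejected before the tree was complete: 1.

1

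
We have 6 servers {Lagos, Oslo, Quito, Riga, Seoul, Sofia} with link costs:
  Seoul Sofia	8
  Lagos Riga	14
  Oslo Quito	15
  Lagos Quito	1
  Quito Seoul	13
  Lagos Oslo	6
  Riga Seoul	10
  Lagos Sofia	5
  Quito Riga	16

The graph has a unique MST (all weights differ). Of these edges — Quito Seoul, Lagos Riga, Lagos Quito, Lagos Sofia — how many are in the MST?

2

Kruskal's algorithm — process edges by increasing weight (ties by edge label):
Lagos Quito (1): add. Components now {Oslo} {Sofia} {Seoul} {Riga} {Lagos,Quito}
Lagos Sofia (5): add. Components now {Oslo} {Lagos,Quito,Sofia} {Seoul} {Riga}
Lagos Oslo (6): add. Components now {Lagos,Oslo,Quito,Sofia} {Seoul} {Riga}
Seoul Sofia (8): add. Components now {Lagos,Oslo,Quito,Seoul,Sofia} {Riga}
Riga Seoul (10): add. Components now {Lagos,Oslo,Quito,Riga,Seoul,Sofia}
MST edge set: {Lagos Quito, Lagos Sofia, Lagos Oslo, Seoul Sofia, Riga Seoul}.
Of the listed edges, {Lagos Quito, Lagos Sofia} are in the MST → 2.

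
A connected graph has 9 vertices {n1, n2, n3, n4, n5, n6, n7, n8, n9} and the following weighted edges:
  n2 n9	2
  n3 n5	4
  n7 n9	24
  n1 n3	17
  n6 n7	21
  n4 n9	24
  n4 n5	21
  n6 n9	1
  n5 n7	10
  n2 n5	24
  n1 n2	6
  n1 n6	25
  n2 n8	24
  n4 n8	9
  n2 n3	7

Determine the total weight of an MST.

60

Kruskal's algorithm — process edges by increasing weight (ties by edge label):
n6 n9 (1): add — endpoints in different components.
n2 n9 (2): add — endpoints in different components.
n3 n5 (4): add — endpoints in different components.
n1 n2 (6): add — endpoints in different components.
n2 n3 (7): add — endpoints in different components.
n4 n8 (9): add — endpoints in different components.
n5 n7 (10): add — endpoints in different components.
n1 n3 (17): skip — n1 and n3 already connected.
n4 n5 (21): add — endpoints in different components.
MST edges: n6 n9, n2 n9, n3 n5, n1 n2, n2 n3, n4 n8, n5 n7, n4 n5; total weight 1+2+4+6+7+9+10+21 = 60.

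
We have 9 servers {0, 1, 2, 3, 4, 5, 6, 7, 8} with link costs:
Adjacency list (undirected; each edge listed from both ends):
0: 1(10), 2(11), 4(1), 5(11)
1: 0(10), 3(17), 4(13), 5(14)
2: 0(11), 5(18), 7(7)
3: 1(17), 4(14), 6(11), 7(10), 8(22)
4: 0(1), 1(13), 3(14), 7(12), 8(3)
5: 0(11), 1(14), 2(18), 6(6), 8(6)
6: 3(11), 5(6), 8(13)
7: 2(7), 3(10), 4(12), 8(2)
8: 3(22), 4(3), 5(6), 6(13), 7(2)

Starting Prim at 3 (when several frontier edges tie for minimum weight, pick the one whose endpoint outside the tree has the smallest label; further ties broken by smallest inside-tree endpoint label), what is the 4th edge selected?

0-4

Prim's algorithm from 3:
Step 1: cheapest edge leaving the tree is 3–7 (10); add 7.
Step 2: cheapest edge leaving the tree is 7–8 (2); add 8.
Step 3: cheapest edge leaving the tree is 4–8 (3); add 4.
Step 4: cheapest edge leaving the tree is 0–4 (1); add 0.
Step 5: cheapest edge leaving the tree is 5–8 (6); add 5.
Step 6: cheapest edge leaving the tree is 5–6 (6); add 6.
Step 7: cheapest edge leaving the tree is 2–7 (7); add 2.
Step 8: cheapest edge leaving the tree is 0–1 (10); add 1.
The 4th edge added is 0–4.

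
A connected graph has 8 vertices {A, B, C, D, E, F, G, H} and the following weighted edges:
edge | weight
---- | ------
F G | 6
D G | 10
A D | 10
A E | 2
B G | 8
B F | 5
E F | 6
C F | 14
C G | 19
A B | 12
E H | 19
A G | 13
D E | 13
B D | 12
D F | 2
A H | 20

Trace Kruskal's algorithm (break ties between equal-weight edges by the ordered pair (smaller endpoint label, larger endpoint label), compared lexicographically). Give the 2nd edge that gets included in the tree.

Sort edges by weight, then run Kruskal:
A E (2): add — endpoints in different components.
D F (2): add — endpoints in different components.
B F (5): add — endpoints in different components.
E F (6): add — endpoints in different components.
F G (6): add — endpoints in different components.
B G (8): skip — B and G already connected.
A D (10): skip — A and D already connected.
D G (10): skip — D and G already connected.
A B (12): skip — A and B already connected.
B D (12): skip — B and D already connected.
A G (13): skip — A and G already connected.
D E (13): skip — D and E already connected.
C F (14): add — endpoints in different components.
C G (19): skip — C and G already connected.
E H (19): add — endpoints in different components.
The 2nd edge added is D F.

D-F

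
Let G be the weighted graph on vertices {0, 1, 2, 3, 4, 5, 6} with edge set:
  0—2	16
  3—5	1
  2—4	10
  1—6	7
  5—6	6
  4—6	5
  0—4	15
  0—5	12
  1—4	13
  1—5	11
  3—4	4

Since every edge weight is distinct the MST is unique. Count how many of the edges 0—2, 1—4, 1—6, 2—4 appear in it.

Kruskal: consider edges lightest-first.
3—5 (1): add — endpoints in different components.
3—4 (4): add — endpoints in different components.
4—6 (5): add — endpoints in different components.
5—6 (6): skip — 5 and 6 already connected.
1—6 (7): add — endpoints in different components.
2—4 (10): add — endpoints in different components.
1—5 (11): skip — 1 and 5 already connected.
0—5 (12): add — endpoints in different components.
MST edge set: {3—5, 3—4, 4—6, 1—6, 2—4, 0—5}.
Of the listed edges, {1—6, 2—4} are in the MST → 2.

2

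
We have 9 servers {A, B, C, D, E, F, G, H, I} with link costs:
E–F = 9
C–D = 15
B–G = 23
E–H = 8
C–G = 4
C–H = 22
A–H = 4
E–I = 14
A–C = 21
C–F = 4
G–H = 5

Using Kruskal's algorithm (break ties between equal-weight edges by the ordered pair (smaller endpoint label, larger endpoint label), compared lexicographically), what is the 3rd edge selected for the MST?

C-G

Sort edges by weight, then run Kruskal:
A–H (4): add — endpoints in different components.
C–F (4): add — endpoints in different components.
C–G (4): add — endpoints in different components.
G–H (5): add — endpoints in different components.
E–H (8): add — endpoints in different components.
E–F (9): skip — E and F already connected.
E–I (14): add — endpoints in different components.
C–D (15): add — endpoints in different components.
A–C (21): skip — A and C already connected.
C–H (22): skip — C and H already connected.
B–G (23): add — endpoints in different components.
The 3rd edge added is C–G.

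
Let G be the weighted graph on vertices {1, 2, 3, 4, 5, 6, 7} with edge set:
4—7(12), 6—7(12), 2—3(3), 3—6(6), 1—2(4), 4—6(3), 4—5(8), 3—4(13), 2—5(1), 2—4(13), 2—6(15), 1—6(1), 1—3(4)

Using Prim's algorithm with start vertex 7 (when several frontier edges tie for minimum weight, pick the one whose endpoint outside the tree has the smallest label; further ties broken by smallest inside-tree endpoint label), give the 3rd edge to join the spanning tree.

1-6

Grow the tree from 7 using Prim:
Step 1: cheapest edge leaving the tree is 4—7 (12); add 4.
Step 2: cheapest edge leaving the tree is 4—6 (3); add 6.
Step 3: cheapest edge leaving the tree is 1—6 (1); add 1.
Step 4: cheapest edge leaving the tree is 1—2 (4); add 2.
Step 5: cheapest edge leaving the tree is 2—5 (1); add 5.
Step 6: cheapest edge leaving the tree is 2—3 (3); add 3.
The 3rd edge added is 1—6.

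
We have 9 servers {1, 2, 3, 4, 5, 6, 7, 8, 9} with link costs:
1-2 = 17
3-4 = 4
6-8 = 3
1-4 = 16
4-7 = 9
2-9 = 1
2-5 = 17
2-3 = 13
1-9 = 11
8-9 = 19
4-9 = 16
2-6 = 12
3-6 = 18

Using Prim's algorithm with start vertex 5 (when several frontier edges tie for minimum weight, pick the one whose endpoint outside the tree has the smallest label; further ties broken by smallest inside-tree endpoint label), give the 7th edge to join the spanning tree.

3-4

Prim, starting at 5.
Step 1: cheapest edge leaving the tree is 2-5 (17); add 2.
Step 2: cheapest edge leaving the tree is 2-9 (1); add 9.
Step 3: cheapest edge leaving the tree is 1-9 (11); add 1.
Step 4: cheapest edge leaving the tree is 2-6 (12); add 6.
Step 5: cheapest edge leaving the tree is 6-8 (3); add 8.
Step 6: cheapest edge leaving the tree is 2-3 (13); add 3.
Step 7: cheapest edge leaving the tree is 3-4 (4); add 4.
Step 8: cheapest edge leaving the tree is 4-7 (9); add 7.
The 7th edge added is 3-4.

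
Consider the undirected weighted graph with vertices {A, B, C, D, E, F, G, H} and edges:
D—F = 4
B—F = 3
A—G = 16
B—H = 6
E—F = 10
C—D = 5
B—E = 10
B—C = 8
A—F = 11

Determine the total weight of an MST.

55

Prim, starting at A.
Step 1: frontier [A—F 11, A—G 16] → take A—F (11); add F.
Step 2: frontier [A—G 16, B—F 3, D—F 4, E—F 10] → take B—F (3); add B.
Step 3: frontier [A—G 16, B—H 6, B—C 8, B—E 10, D—F 4, E—F 10] → take D—F (4); add D.
Step 4: frontier [A—G 16, B—H 6, B—C 8, B—E 10, C—D 5, E—F 10] → take C—D (5); add C.
Step 5: frontier [A—G 16, B—H 6, B—E 10, E—F 10] → take B—H (6); add H.
Step 6: frontier [A—G 16, B—E 10, E—F 10] → take B—E (10); add E.
Step 7: frontier [A—G 16] → take A—G (16); add G.
MST edges: A—F, B—F, D—F, C—D, B—H, B—E, A—G; total weight 11+3+4+5+6+10+16 = 55.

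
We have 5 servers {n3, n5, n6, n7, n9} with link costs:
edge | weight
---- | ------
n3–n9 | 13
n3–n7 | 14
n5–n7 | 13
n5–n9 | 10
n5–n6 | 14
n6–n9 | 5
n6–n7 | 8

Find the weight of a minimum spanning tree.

36

Kruskal's algorithm — process edges by increasing weight (ties by edge label):
n6–n9 (5): add. Components now {n3} {n6,n9} {n5} {n7}
n6–n7 (8): add. Components now {n3} {n6,n7,n9} {n5}
n5–n9 (10): add. Components now {n3} {n5,n6,n7,n9}
n3–n9 (13): add. Components now {n3,n5,n6,n7,n9}
MST edges: n6–n9, n6–n7, n5–n9, n3–n9; total weight 5+8+10+13 = 36.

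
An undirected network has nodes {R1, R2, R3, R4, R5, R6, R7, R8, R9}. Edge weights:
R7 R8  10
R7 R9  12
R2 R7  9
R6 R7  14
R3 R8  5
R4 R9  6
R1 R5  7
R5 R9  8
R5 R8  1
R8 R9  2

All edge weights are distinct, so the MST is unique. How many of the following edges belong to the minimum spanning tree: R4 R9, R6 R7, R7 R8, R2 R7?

4

Kruskal: consider edges lightest-first.
R5 R8 (1): add — endpoints in different components.
R8 R9 (2): add — endpoints in different components.
R3 R8 (5): add — endpoints in different components.
R4 R9 (6): add — endpoints in different components.
R1 R5 (7): add — endpoints in different components.
R5 R9 (8): skip — R5 and R9 already connected.
R2 R7 (9): add — endpoints in different components.
R7 R8 (10): add — endpoints in different components.
R7 R9 (12): skip — R7 and R9 already connected.
R6 R7 (14): add — endpoints in different components.
MST edge set: {R5 R8, R8 R9, R3 R8, R4 R9, R1 R5, R2 R7, R7 R8, R6 R7}.
Of the listed edges, {R4 R9, R6 R7, R7 R8, R2 R7} are in the MST → 4.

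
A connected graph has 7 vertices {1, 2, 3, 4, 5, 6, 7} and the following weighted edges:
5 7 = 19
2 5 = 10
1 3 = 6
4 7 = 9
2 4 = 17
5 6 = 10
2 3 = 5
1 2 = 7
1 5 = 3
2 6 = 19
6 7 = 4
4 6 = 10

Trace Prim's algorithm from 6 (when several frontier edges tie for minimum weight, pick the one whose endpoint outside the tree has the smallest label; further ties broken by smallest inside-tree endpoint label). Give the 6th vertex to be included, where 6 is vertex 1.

Prim's algorithm from 6:
Step 1: cheapest edge leaving the tree is 6 7 (4); add 7.
Step 2: cheapest edge leaving the tree is 4 7 (9); add 4.
Step 3: cheapest edge leaving the tree is 5 6 (10); add 5.
Step 4: cheapest edge leaving the tree is 1 5 (3); add 1.
Step 5: cheapest edge leaving the tree is 1 3 (6); add 3.
Step 6: cheapest edge leaving the tree is 2 3 (5); add 2.
Vertex order: 6, 7, 4, 5, 1, 3, 2. The 6th vertex is 3.

3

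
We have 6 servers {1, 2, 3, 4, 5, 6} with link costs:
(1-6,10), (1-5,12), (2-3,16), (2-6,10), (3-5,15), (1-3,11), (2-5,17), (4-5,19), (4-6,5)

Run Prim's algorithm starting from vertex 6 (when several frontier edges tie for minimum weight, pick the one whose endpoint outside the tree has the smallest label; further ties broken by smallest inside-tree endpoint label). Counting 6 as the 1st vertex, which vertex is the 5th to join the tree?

Grow the tree from 6 using Prim:
Step 1: frontier [4-6 5, 1-6 10, 2-6 10] → take 4-6 (5); add 4.
Step 2: frontier [4-5 19, 1-6 10, 2-6 10] → take 1-6 (10); add 1.
Step 3: frontier [1-3 11, 1-5 12, 4-5 19, 2-6 10] → take 2-6 (10); add 2.
Step 4: frontier [1-3 11, 1-5 12, 2-3 16, 2-5 17, 4-5 19] → take 1-3 (11); add 3.
Step 5: frontier [1-5 12, 2-5 17, 3-5 15, 4-5 19] → take 1-5 (12); add 5.
Vertex order: 6, 4, 1, 2, 3, 5. The 5th vertex is 3.

3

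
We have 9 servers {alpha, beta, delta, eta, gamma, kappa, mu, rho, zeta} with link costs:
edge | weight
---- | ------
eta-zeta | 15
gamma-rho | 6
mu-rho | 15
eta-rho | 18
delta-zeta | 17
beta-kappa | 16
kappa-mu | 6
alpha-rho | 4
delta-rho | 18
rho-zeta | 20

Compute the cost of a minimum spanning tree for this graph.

97

Prim, starting at kappa.
Step 1: cheapest edge leaving the tree is kappa-mu (6); add mu.
Step 2: cheapest edge leaving the tree is mu-rho (15); add rho.
Step 3: cheapest edge leaving the tree is alpha-rho (4); add alpha.
Step 4: cheapest edge leaving the tree is gamma-rho (6); add gamma.
Step 5: cheapest edge leaving the tree is beta-kappa (16); add beta.
Step 6: cheapest edge leaving the tree is delta-rho (18); add delta.
Step 7: cheapest edge leaving the tree is delta-zeta (17); add zeta.
Step 8: cheapest edge leaving the tree is eta-zeta (15); add eta.
MST edges: kappa-mu, mu-rho, alpha-rho, gamma-rho, beta-kappa, delta-rho, delta-zeta, eta-zeta; total weight 6+15+4+6+16+18+17+15 = 97.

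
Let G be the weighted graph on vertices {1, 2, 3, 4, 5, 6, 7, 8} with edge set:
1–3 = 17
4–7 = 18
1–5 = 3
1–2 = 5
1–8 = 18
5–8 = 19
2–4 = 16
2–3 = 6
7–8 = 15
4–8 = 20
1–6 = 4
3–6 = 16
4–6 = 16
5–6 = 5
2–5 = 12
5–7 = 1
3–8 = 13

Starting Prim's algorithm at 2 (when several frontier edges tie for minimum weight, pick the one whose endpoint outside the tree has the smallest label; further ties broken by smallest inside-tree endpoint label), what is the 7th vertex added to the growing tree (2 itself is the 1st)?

8

Prim's algorithm from 2:
Step 1: cheapest edge leaving the tree is 1–2 (5); add 1.
Step 2: cheapest edge leaving the tree is 1–5 (3); add 5.
Step 3: cheapest edge leaving the tree is 5–7 (1); add 7.
Step 4: cheapest edge leaving the tree is 1–6 (4); add 6.
Step 5: cheapest edge leaving the tree is 2–3 (6); add 3.
Step 6: cheapest edge leaving the tree is 3–8 (13); add 8.
Step 7: cheapest edge leaving the tree is 2–4 (16); add 4.
Vertex order: 2, 1, 5, 7, 6, 3, 8, 4. The 7th vertex is 8.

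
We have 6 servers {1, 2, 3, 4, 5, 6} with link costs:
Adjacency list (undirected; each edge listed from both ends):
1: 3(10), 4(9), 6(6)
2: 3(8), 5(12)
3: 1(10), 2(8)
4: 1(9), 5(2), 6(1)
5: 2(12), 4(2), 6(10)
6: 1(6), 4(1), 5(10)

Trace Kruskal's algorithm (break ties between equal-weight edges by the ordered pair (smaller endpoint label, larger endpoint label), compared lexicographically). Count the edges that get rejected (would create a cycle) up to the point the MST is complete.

1

Kruskal's algorithm — process edges by increasing weight (ties by edge label):
4 6 (1): add — endpoints in different components.
4 5 (2): add — endpoints in different components.
1 6 (6): add — endpoints in different components.
2 3 (8): add — endpoints in different components.
1 4 (9): skip — 1 and 4 already connected.
1 3 (10): add — endpoints in different components.
Edges rejected before the tree was complete: 1.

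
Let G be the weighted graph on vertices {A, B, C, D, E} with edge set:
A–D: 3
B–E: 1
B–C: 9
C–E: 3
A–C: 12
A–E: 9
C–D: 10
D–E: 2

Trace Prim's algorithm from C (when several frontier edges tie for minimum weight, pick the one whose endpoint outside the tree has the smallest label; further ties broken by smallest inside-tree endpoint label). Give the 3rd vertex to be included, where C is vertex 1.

B

Prim's algorithm from C:
Step 1: cheapest edge leaving the tree is C–E (3); add E.
Step 2: cheapest edge leaving the tree is B–E (1); add B.
Step 3: cheapest edge leaving the tree is D–E (2); add D.
Step 4: cheapest edge leaving the tree is A–D (3); add A.
Vertex order: C, E, B, D, A. The 3rd vertex is B.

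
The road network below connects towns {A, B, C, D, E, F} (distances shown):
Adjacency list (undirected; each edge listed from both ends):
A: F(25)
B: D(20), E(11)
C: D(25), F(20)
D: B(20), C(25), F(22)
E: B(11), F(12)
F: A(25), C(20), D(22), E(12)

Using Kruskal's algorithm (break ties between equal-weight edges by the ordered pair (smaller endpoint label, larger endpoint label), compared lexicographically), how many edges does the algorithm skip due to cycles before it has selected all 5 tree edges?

1

Kruskal's algorithm — process edges by increasing weight (ties by edge label):
B-E (11): add — endpoints in different components.
E-F (12): add — endpoints in different components.
B-D (20): add — endpoints in different components.
C-F (20): add — endpoints in different components.
D-F (22): skip — D and F already connected.
A-F (25): add — endpoints in different components.
Edges rejected before the tree was complete: 1.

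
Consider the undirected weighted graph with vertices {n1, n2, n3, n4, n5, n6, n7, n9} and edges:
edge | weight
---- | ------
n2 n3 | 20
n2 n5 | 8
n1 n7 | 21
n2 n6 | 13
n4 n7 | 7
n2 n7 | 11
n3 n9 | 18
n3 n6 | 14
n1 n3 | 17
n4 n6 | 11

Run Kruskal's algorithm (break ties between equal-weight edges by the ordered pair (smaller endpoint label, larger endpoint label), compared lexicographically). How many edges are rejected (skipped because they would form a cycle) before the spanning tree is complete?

1

Kruskal's algorithm — process edges by increasing weight (ties by edge label):
n4 n7 (7): add — endpoints in different components.
n2 n5 (8): add — endpoints in different components.
n2 n7 (11): add — endpoints in different components.
n4 n6 (11): add — endpoints in different components.
n2 n6 (13): skip — n6 and n2 already connected.
n3 n6 (14): add — endpoints in different components.
n1 n3 (17): add — endpoints in different components.
n3 n9 (18): add — endpoints in different components.
Edges rejected before the tree was complete: 1.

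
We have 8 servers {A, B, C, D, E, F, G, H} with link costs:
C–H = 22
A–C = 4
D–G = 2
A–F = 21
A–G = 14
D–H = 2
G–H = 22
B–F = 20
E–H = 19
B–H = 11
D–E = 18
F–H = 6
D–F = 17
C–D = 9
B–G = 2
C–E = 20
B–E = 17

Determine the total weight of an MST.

Grow the tree from B using Prim:
Step 1: cheapest edge leaving the tree is B–G (2); add G.
Step 2: cheapest edge leaving the tree is D–G (2); add D.
Step 3: cheapest edge leaving the tree is D–H (2); add H.
Step 4: cheapest edge leaving the tree is F–H (6); add F.
Step 5: cheapest edge leaving the tree is C–D (9); add C.
Step 6: cheapest edge leaving the tree is A–C (4); add A.
Step 7: cheapest edge leaving the tree is B–E (17); add E.
MST edges: B–G, D–G, D–H, F–H, C–D, A–C, B–E; total weight 2+2+2+6+9+4+17 = 42.

42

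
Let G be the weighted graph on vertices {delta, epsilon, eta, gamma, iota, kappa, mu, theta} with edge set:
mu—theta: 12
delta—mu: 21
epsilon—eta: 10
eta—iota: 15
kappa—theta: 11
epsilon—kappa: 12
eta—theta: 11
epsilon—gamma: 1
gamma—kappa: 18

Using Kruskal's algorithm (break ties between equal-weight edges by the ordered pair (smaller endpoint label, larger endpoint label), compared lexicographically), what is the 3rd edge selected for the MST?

Kruskal's algorithm — process edges by increasing weight (ties by edge label):
epsilon—gamma (1): add — endpoints in different components.
epsilon—eta (10): add — endpoints in different components.
eta—theta (11): add — endpoints in different components.
kappa—theta (11): add — endpoints in different components.
epsilon—kappa (12): skip — kappa and epsilon already connected.
mu—theta (12): add — endpoints in different components.
eta—iota (15): add — endpoints in different components.
gamma—kappa (18): skip — kappa and gamma already connected.
delta—mu (21): add — endpoints in different components.
The 3rd edge added is eta—theta.

eta-theta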